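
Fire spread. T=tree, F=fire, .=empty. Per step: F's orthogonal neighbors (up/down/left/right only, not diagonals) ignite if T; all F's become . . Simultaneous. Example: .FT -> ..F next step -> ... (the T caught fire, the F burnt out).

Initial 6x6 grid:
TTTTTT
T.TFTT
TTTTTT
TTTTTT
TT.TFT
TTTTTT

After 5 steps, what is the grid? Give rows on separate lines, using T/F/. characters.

Step 1: 8 trees catch fire, 2 burn out
  TTTFTT
  T.F.FT
  TTTFTT
  TTTTFT
  TT.F.F
  TTTTFT
Step 2: 9 trees catch fire, 8 burn out
  TTF.FT
  T....F
  TTF.FT
  TTTF.F
  TT....
  TTTF.F
Step 3: 6 trees catch fire, 9 burn out
  TF...F
  T.....
  TF...F
  TTF...
  TT....
  TTF...
Step 4: 4 trees catch fire, 6 burn out
  F.....
  T.....
  F.....
  TF....
  TT....
  TF....
Step 5: 4 trees catch fire, 4 burn out
  ......
  F.....
  ......
  F.....
  TF....
  F.....

......
F.....
......
F.....
TF....
F.....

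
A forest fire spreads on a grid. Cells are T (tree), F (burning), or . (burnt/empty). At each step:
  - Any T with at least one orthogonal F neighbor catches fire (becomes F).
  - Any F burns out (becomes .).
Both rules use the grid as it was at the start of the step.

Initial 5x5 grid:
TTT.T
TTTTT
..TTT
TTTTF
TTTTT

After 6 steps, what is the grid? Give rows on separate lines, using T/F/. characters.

Step 1: 3 trees catch fire, 1 burn out
  TTT.T
  TTTTT
  ..TTF
  TTTF.
  TTTTF
Step 2: 4 trees catch fire, 3 burn out
  TTT.T
  TTTTF
  ..TF.
  TTF..
  TTTF.
Step 3: 5 trees catch fire, 4 burn out
  TTT.F
  TTTF.
  ..F..
  TF...
  TTF..
Step 4: 3 trees catch fire, 5 burn out
  TTT..
  TTF..
  .....
  F....
  TF...
Step 5: 3 trees catch fire, 3 burn out
  TTF..
  TF...
  .....
  .....
  F....
Step 6: 2 trees catch fire, 3 burn out
  TF...
  F....
  .....
  .....
  .....

TF...
F....
.....
.....
.....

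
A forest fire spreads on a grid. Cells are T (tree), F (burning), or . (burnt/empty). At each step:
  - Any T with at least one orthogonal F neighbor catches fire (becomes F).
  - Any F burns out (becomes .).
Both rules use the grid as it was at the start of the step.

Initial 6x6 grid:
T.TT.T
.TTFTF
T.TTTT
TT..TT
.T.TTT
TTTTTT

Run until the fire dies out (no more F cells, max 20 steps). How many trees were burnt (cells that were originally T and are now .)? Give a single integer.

Answer: 25

Derivation:
Step 1: +6 fires, +2 burnt (F count now 6)
Step 2: +5 fires, +6 burnt (F count now 5)
Step 3: +2 fires, +5 burnt (F count now 2)
Step 4: +2 fires, +2 burnt (F count now 2)
Step 5: +2 fires, +2 burnt (F count now 2)
Step 6: +1 fires, +2 burnt (F count now 1)
Step 7: +1 fires, +1 burnt (F count now 1)
Step 8: +1 fires, +1 burnt (F count now 1)
Step 9: +2 fires, +1 burnt (F count now 2)
Step 10: +1 fires, +2 burnt (F count now 1)
Step 11: +1 fires, +1 burnt (F count now 1)
Step 12: +1 fires, +1 burnt (F count now 1)
Step 13: +0 fires, +1 burnt (F count now 0)
Fire out after step 13
Initially T: 26, now '.': 35
Total burnt (originally-T cells now '.'): 25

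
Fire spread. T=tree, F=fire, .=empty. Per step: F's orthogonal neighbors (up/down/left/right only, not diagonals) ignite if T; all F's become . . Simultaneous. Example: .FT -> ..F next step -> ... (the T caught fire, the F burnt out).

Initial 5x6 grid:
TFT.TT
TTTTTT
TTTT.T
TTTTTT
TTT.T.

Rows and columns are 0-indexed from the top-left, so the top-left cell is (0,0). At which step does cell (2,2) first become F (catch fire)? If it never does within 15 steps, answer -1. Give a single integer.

Step 1: cell (2,2)='T' (+3 fires, +1 burnt)
Step 2: cell (2,2)='T' (+3 fires, +3 burnt)
Step 3: cell (2,2)='F' (+4 fires, +3 burnt)
  -> target ignites at step 3
Step 4: cell (2,2)='.' (+5 fires, +4 burnt)
Step 5: cell (2,2)='.' (+5 fires, +5 burnt)
Step 6: cell (2,2)='.' (+3 fires, +5 burnt)
Step 7: cell (2,2)='.' (+2 fires, +3 burnt)
Step 8: cell (2,2)='.' (+0 fires, +2 burnt)
  fire out at step 8

3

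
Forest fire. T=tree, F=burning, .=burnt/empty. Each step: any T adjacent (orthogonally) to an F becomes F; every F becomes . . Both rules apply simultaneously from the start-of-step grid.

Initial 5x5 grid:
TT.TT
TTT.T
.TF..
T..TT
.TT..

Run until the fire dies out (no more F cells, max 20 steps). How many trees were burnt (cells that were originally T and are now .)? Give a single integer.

Step 1: +2 fires, +1 burnt (F count now 2)
Step 2: +1 fires, +2 burnt (F count now 1)
Step 3: +2 fires, +1 burnt (F count now 2)
Step 4: +1 fires, +2 burnt (F count now 1)
Step 5: +0 fires, +1 burnt (F count now 0)
Fire out after step 5
Initially T: 14, now '.': 17
Total burnt (originally-T cells now '.'): 6

Answer: 6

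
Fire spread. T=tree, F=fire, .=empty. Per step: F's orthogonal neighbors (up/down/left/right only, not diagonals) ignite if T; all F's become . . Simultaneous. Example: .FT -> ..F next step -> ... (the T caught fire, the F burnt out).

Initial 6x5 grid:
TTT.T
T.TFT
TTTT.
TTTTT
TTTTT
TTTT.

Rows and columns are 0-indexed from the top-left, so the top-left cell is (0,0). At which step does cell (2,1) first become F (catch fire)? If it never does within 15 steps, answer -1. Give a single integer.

Step 1: cell (2,1)='T' (+3 fires, +1 burnt)
Step 2: cell (2,1)='T' (+4 fires, +3 burnt)
Step 3: cell (2,1)='F' (+5 fires, +4 burnt)
  -> target ignites at step 3
Step 4: cell (2,1)='.' (+6 fires, +5 burnt)
Step 5: cell (2,1)='.' (+4 fires, +6 burnt)
Step 6: cell (2,1)='.' (+2 fires, +4 burnt)
Step 7: cell (2,1)='.' (+1 fires, +2 burnt)
Step 8: cell (2,1)='.' (+0 fires, +1 burnt)
  fire out at step 8

3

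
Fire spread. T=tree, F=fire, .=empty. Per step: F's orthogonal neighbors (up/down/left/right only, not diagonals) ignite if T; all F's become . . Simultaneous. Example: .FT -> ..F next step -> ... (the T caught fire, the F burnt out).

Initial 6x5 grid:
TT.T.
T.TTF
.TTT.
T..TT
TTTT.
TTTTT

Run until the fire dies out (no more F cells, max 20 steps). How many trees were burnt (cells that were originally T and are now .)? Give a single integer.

Step 1: +1 fires, +1 burnt (F count now 1)
Step 2: +3 fires, +1 burnt (F count now 3)
Step 3: +2 fires, +3 burnt (F count now 2)
Step 4: +3 fires, +2 burnt (F count now 3)
Step 5: +2 fires, +3 burnt (F count now 2)
Step 6: +3 fires, +2 burnt (F count now 3)
Step 7: +2 fires, +3 burnt (F count now 2)
Step 8: +2 fires, +2 burnt (F count now 2)
Step 9: +0 fires, +2 burnt (F count now 0)
Fire out after step 9
Initially T: 21, now '.': 27
Total burnt (originally-T cells now '.'): 18

Answer: 18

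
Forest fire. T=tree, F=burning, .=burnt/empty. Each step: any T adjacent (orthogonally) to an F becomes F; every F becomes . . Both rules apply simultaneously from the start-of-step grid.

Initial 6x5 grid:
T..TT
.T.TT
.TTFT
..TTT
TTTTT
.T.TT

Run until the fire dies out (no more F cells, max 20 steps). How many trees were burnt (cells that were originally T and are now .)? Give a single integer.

Answer: 19

Derivation:
Step 1: +4 fires, +1 burnt (F count now 4)
Step 2: +6 fires, +4 burnt (F count now 6)
Step 3: +5 fires, +6 burnt (F count now 5)
Step 4: +2 fires, +5 burnt (F count now 2)
Step 5: +2 fires, +2 burnt (F count now 2)
Step 6: +0 fires, +2 burnt (F count now 0)
Fire out after step 6
Initially T: 20, now '.': 29
Total burnt (originally-T cells now '.'): 19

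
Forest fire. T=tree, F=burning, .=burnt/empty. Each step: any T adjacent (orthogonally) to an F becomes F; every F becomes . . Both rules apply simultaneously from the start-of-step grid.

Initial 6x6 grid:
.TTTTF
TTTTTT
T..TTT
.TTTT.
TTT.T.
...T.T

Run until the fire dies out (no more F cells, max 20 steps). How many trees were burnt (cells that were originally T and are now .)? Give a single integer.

Answer: 22

Derivation:
Step 1: +2 fires, +1 burnt (F count now 2)
Step 2: +3 fires, +2 burnt (F count now 3)
Step 3: +3 fires, +3 burnt (F count now 3)
Step 4: +4 fires, +3 burnt (F count now 4)
Step 5: +3 fires, +4 burnt (F count now 3)
Step 6: +2 fires, +3 burnt (F count now 2)
Step 7: +3 fires, +2 burnt (F count now 3)
Step 8: +1 fires, +3 burnt (F count now 1)
Step 9: +1 fires, +1 burnt (F count now 1)
Step 10: +0 fires, +1 burnt (F count now 0)
Fire out after step 10
Initially T: 24, now '.': 34
Total burnt (originally-T cells now '.'): 22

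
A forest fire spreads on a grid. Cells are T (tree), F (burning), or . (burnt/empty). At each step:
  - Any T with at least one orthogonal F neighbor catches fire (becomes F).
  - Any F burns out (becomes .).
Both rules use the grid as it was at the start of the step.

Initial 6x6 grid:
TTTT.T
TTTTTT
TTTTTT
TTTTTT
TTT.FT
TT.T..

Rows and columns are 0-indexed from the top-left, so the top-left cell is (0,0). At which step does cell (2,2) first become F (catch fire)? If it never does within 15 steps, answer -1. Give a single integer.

Step 1: cell (2,2)='T' (+2 fires, +1 burnt)
Step 2: cell (2,2)='T' (+3 fires, +2 burnt)
Step 3: cell (2,2)='T' (+4 fires, +3 burnt)
Step 4: cell (2,2)='F' (+5 fires, +4 burnt)
  -> target ignites at step 4
Step 5: cell (2,2)='.' (+6 fires, +5 burnt)
Step 6: cell (2,2)='.' (+5 fires, +6 burnt)
Step 7: cell (2,2)='.' (+3 fires, +5 burnt)
Step 8: cell (2,2)='.' (+1 fires, +3 burnt)
Step 9: cell (2,2)='.' (+0 fires, +1 burnt)
  fire out at step 9

4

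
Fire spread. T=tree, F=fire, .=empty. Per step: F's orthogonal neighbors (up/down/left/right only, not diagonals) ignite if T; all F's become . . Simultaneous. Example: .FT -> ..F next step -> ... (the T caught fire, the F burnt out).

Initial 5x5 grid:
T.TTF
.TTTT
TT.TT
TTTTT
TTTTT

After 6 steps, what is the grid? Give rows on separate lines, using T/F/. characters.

Step 1: 2 trees catch fire, 1 burn out
  T.TF.
  .TTTF
  TT.TT
  TTTTT
  TTTTT
Step 2: 3 trees catch fire, 2 burn out
  T.F..
  .TTF.
  TT.TF
  TTTTT
  TTTTT
Step 3: 3 trees catch fire, 3 burn out
  T....
  .TF..
  TT.F.
  TTTTF
  TTTTT
Step 4: 3 trees catch fire, 3 burn out
  T....
  .F...
  TT...
  TTTF.
  TTTTF
Step 5: 3 trees catch fire, 3 burn out
  T....
  .....
  TF...
  TTF..
  TTTF.
Step 6: 3 trees catch fire, 3 burn out
  T....
  .....
  F....
  TF...
  TTF..

T....
.....
F....
TF...
TTF..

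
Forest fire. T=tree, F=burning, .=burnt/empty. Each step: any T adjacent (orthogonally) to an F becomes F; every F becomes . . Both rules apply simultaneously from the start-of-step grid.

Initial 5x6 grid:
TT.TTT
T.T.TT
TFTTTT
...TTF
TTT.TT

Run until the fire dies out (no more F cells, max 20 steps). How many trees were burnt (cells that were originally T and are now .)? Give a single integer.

Answer: 18

Derivation:
Step 1: +5 fires, +2 burnt (F count now 5)
Step 2: +7 fires, +5 burnt (F count now 7)
Step 3: +3 fires, +7 burnt (F count now 3)
Step 4: +2 fires, +3 burnt (F count now 2)
Step 5: +1 fires, +2 burnt (F count now 1)
Step 6: +0 fires, +1 burnt (F count now 0)
Fire out after step 6
Initially T: 21, now '.': 27
Total burnt (originally-T cells now '.'): 18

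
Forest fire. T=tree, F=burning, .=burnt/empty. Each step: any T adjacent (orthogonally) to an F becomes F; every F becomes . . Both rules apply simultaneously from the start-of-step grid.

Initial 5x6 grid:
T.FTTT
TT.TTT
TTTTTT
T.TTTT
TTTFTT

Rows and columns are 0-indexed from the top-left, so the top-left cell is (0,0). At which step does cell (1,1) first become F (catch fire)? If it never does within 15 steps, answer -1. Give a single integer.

Step 1: cell (1,1)='T' (+4 fires, +2 burnt)
Step 2: cell (1,1)='T' (+7 fires, +4 burnt)
Step 3: cell (1,1)='T' (+6 fires, +7 burnt)
Step 4: cell (1,1)='T' (+4 fires, +6 burnt)
Step 5: cell (1,1)='F' (+2 fires, +4 burnt)
  -> target ignites at step 5
Step 6: cell (1,1)='.' (+1 fires, +2 burnt)
Step 7: cell (1,1)='.' (+1 fires, +1 burnt)
Step 8: cell (1,1)='.' (+0 fires, +1 burnt)
  fire out at step 8

5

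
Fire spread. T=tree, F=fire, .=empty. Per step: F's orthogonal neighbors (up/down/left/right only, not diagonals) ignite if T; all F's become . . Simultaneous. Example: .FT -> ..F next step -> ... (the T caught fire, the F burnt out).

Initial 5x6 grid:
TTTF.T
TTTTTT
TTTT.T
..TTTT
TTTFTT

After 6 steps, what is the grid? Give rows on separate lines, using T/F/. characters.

Step 1: 5 trees catch fire, 2 burn out
  TTF..T
  TTTFTT
  TTTT.T
  ..TFTT
  TTF.FT
Step 2: 8 trees catch fire, 5 burn out
  TF...T
  TTF.FT
  TTTF.T
  ..F.FT
  TF...F
Step 3: 6 trees catch fire, 8 burn out
  F....T
  TF...F
  TTF..T
  .....F
  F.....
Step 4: 4 trees catch fire, 6 burn out
  .....F
  F.....
  TF...F
  ......
  ......
Step 5: 1 trees catch fire, 4 burn out
  ......
  ......
  F.....
  ......
  ......
Step 6: 0 trees catch fire, 1 burn out
  ......
  ......
  ......
  ......
  ......

......
......
......
......
......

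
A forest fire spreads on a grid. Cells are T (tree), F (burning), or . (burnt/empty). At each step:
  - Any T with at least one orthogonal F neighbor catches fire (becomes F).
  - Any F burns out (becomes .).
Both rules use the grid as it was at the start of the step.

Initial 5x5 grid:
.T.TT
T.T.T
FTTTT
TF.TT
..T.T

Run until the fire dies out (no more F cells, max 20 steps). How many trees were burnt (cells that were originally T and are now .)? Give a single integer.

Step 1: +3 fires, +2 burnt (F count now 3)
Step 2: +1 fires, +3 burnt (F count now 1)
Step 3: +2 fires, +1 burnt (F count now 2)
Step 4: +2 fires, +2 burnt (F count now 2)
Step 5: +2 fires, +2 burnt (F count now 2)
Step 6: +2 fires, +2 burnt (F count now 2)
Step 7: +1 fires, +2 burnt (F count now 1)
Step 8: +0 fires, +1 burnt (F count now 0)
Fire out after step 8
Initially T: 15, now '.': 23
Total burnt (originally-T cells now '.'): 13

Answer: 13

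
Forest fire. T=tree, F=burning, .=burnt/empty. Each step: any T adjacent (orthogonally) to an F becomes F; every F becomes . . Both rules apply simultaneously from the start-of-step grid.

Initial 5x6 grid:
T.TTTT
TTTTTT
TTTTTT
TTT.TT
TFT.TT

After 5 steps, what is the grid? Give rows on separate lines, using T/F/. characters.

Step 1: 3 trees catch fire, 1 burn out
  T.TTTT
  TTTTTT
  TTTTTT
  TFT.TT
  F.F.TT
Step 2: 3 trees catch fire, 3 burn out
  T.TTTT
  TTTTTT
  TFTTTT
  F.F.TT
  ....TT
Step 3: 3 trees catch fire, 3 burn out
  T.TTTT
  TFTTTT
  F.FTTT
  ....TT
  ....TT
Step 4: 3 trees catch fire, 3 burn out
  T.TTTT
  F.FTTT
  ...FTT
  ....TT
  ....TT
Step 5: 4 trees catch fire, 3 burn out
  F.FTTT
  ...FTT
  ....FT
  ....TT
  ....TT

F.FTTT
...FTT
....FT
....TT
....TT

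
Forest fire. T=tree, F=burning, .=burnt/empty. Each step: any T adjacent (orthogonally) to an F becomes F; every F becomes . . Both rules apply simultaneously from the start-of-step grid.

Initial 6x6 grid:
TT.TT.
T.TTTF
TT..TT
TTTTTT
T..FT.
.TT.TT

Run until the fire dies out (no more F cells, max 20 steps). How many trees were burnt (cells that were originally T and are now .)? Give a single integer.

Step 1: +4 fires, +2 burnt (F count now 4)
Step 2: +7 fires, +4 burnt (F count now 7)
Step 3: +4 fires, +7 burnt (F count now 4)
Step 4: +2 fires, +4 burnt (F count now 2)
Step 5: +2 fires, +2 burnt (F count now 2)
Step 6: +1 fires, +2 burnt (F count now 1)
Step 7: +1 fires, +1 burnt (F count now 1)
Step 8: +1 fires, +1 burnt (F count now 1)
Step 9: +0 fires, +1 burnt (F count now 0)
Fire out after step 9
Initially T: 24, now '.': 34
Total burnt (originally-T cells now '.'): 22

Answer: 22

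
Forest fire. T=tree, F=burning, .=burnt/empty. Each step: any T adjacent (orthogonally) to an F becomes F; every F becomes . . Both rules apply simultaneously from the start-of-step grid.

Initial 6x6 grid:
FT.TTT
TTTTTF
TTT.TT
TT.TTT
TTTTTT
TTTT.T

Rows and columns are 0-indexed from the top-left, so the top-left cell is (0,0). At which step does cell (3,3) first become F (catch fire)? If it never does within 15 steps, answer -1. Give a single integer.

Step 1: cell (3,3)='T' (+5 fires, +2 burnt)
Step 2: cell (3,3)='T' (+6 fires, +5 burnt)
Step 3: cell (3,3)='T' (+6 fires, +6 burnt)
Step 4: cell (3,3)='F' (+6 fires, +6 burnt)
  -> target ignites at step 4
Step 5: cell (3,3)='.' (+3 fires, +6 burnt)
Step 6: cell (3,3)='.' (+3 fires, +3 burnt)
Step 7: cell (3,3)='.' (+1 fires, +3 burnt)
Step 8: cell (3,3)='.' (+0 fires, +1 burnt)
  fire out at step 8

4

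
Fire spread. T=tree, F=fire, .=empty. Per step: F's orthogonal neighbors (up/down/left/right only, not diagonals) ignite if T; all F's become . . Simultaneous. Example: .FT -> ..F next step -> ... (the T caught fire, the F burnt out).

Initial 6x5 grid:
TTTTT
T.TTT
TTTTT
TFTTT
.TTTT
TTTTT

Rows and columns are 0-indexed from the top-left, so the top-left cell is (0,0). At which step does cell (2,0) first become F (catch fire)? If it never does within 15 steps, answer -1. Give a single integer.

Step 1: cell (2,0)='T' (+4 fires, +1 burnt)
Step 2: cell (2,0)='F' (+5 fires, +4 burnt)
  -> target ignites at step 2
Step 3: cell (2,0)='.' (+7 fires, +5 burnt)
Step 4: cell (2,0)='.' (+6 fires, +7 burnt)
Step 5: cell (2,0)='.' (+4 fires, +6 burnt)
Step 6: cell (2,0)='.' (+1 fires, +4 burnt)
Step 7: cell (2,0)='.' (+0 fires, +1 burnt)
  fire out at step 7

2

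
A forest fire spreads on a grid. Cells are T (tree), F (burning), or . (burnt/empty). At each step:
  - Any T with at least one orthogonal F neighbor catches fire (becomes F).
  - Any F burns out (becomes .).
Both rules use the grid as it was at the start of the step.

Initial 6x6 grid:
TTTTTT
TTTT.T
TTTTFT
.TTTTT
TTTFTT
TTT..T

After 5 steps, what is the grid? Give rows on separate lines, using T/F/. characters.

Step 1: 6 trees catch fire, 2 burn out
  TTTTTT
  TTTT.T
  TTTF.F
  .TTFFT
  TTF.FT
  TTT..T
Step 2: 8 trees catch fire, 6 burn out
  TTTTTT
  TTTF.F
  TTF...
  .TF..F
  TF...F
  TTF..T
Step 3: 8 trees catch fire, 8 burn out
  TTTFTF
  TTF...
  TF....
  .F....
  F.....
  TF...F
Step 4: 5 trees catch fire, 8 burn out
  TTF.F.
  TF....
  F.....
  ......
  ......
  F.....
Step 5: 2 trees catch fire, 5 burn out
  TF....
  F.....
  ......
  ......
  ......
  ......

TF....
F.....
......
......
......
......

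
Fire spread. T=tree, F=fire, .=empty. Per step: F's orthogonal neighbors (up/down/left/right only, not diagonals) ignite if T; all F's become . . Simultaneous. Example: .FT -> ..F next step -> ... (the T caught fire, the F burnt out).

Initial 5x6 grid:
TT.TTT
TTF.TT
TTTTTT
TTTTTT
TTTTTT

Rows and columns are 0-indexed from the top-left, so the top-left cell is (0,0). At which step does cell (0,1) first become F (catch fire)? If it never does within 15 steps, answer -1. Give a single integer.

Step 1: cell (0,1)='T' (+2 fires, +1 burnt)
Step 2: cell (0,1)='F' (+5 fires, +2 burnt)
  -> target ignites at step 2
Step 3: cell (0,1)='.' (+6 fires, +5 burnt)
Step 4: cell (0,1)='.' (+6 fires, +6 burnt)
Step 5: cell (0,1)='.' (+5 fires, +6 burnt)
Step 6: cell (0,1)='.' (+3 fires, +5 burnt)
Step 7: cell (0,1)='.' (+0 fires, +3 burnt)
  fire out at step 7

2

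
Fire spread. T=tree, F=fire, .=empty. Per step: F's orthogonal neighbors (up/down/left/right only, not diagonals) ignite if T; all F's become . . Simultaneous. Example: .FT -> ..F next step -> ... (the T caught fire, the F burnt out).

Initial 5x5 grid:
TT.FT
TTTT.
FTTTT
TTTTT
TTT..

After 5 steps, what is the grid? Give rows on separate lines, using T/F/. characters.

Step 1: 5 trees catch fire, 2 burn out
  TT..F
  FTTF.
  .FTTT
  FTTTT
  TTT..
Step 2: 7 trees catch fire, 5 burn out
  FT...
  .FF..
  ..FFT
  .FTTT
  FTT..
Step 3: 5 trees catch fire, 7 burn out
  .F...
  .....
  ....F
  ..FFT
  .FT..
Step 4: 2 trees catch fire, 5 burn out
  .....
  .....
  .....
  ....F
  ..F..
Step 5: 0 trees catch fire, 2 burn out
  .....
  .....
  .....
  .....
  .....

.....
.....
.....
.....
.....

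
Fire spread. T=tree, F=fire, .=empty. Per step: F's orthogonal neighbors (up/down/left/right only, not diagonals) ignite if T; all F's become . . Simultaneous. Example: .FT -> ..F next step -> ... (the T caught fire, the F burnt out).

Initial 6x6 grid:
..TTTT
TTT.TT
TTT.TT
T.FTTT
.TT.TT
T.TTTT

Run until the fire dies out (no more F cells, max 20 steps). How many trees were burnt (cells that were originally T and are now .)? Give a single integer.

Step 1: +3 fires, +1 burnt (F count now 3)
Step 2: +5 fires, +3 burnt (F count now 5)
Step 3: +7 fires, +5 burnt (F count now 7)
Step 4: +7 fires, +7 burnt (F count now 7)
Step 5: +3 fires, +7 burnt (F count now 3)
Step 6: +1 fires, +3 burnt (F count now 1)
Step 7: +0 fires, +1 burnt (F count now 0)
Fire out after step 7
Initially T: 27, now '.': 35
Total burnt (originally-T cells now '.'): 26

Answer: 26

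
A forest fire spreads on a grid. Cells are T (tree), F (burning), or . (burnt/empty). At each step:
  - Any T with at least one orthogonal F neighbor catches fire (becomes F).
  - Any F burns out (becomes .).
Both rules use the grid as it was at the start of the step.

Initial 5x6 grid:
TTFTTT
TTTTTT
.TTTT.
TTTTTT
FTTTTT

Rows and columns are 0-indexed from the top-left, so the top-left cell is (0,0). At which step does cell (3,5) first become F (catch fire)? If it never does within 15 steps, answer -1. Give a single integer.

Step 1: cell (3,5)='T' (+5 fires, +2 burnt)
Step 2: cell (3,5)='T' (+7 fires, +5 burnt)
Step 3: cell (3,5)='T' (+7 fires, +7 burnt)
Step 4: cell (3,5)='T' (+4 fires, +7 burnt)
Step 5: cell (3,5)='T' (+2 fires, +4 burnt)
Step 6: cell (3,5)='F' (+1 fires, +2 burnt)
  -> target ignites at step 6
Step 7: cell (3,5)='.' (+0 fires, +1 burnt)
  fire out at step 7

6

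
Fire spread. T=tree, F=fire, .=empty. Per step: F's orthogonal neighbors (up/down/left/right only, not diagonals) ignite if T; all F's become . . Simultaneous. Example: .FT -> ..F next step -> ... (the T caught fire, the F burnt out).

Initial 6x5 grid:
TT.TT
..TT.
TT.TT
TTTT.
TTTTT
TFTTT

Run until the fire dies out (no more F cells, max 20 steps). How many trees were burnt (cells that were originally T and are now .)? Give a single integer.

Answer: 21

Derivation:
Step 1: +3 fires, +1 burnt (F count now 3)
Step 2: +4 fires, +3 burnt (F count now 4)
Step 3: +5 fires, +4 burnt (F count now 5)
Step 4: +3 fires, +5 burnt (F count now 3)
Step 5: +1 fires, +3 burnt (F count now 1)
Step 6: +2 fires, +1 burnt (F count now 2)
Step 7: +2 fires, +2 burnt (F count now 2)
Step 8: +1 fires, +2 burnt (F count now 1)
Step 9: +0 fires, +1 burnt (F count now 0)
Fire out after step 9
Initially T: 23, now '.': 28
Total burnt (originally-T cells now '.'): 21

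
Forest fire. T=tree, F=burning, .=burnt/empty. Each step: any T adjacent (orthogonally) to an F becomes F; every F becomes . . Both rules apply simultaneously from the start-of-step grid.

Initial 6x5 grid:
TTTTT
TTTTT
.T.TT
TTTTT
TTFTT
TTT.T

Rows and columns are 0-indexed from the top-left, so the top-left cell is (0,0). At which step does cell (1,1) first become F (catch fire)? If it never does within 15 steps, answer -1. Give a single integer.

Step 1: cell (1,1)='T' (+4 fires, +1 burnt)
Step 2: cell (1,1)='T' (+5 fires, +4 burnt)
Step 3: cell (1,1)='T' (+6 fires, +5 burnt)
Step 4: cell (1,1)='F' (+3 fires, +6 burnt)
  -> target ignites at step 4
Step 5: cell (1,1)='.' (+5 fires, +3 burnt)
Step 6: cell (1,1)='.' (+3 fires, +5 burnt)
Step 7: cell (1,1)='.' (+0 fires, +3 burnt)
  fire out at step 7

4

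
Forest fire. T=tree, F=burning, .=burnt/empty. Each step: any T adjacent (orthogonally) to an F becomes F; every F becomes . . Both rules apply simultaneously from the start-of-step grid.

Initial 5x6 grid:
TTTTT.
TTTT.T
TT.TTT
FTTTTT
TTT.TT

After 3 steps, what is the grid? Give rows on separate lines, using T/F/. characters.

Step 1: 3 trees catch fire, 1 burn out
  TTTTT.
  TTTT.T
  FT.TTT
  .FTTTT
  FTT.TT
Step 2: 4 trees catch fire, 3 burn out
  TTTTT.
  FTTT.T
  .F.TTT
  ..FTTT
  .FT.TT
Step 3: 4 trees catch fire, 4 burn out
  FTTTT.
  .FTT.T
  ...TTT
  ...FTT
  ..F.TT

FTTTT.
.FTT.T
...TTT
...FTT
..F.TT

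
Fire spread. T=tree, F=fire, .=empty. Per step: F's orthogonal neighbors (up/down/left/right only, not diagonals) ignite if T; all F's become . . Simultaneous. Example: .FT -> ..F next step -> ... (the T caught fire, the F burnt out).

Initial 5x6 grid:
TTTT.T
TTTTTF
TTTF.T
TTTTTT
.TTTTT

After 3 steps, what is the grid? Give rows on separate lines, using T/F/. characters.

Step 1: 6 trees catch fire, 2 burn out
  TTTT.F
  TTTFF.
  TTF..F
  TTTFTT
  .TTTTT
Step 2: 7 trees catch fire, 6 burn out
  TTTF..
  TTF...
  TF....
  TTF.FF
  .TTFTT
Step 3: 7 trees catch fire, 7 burn out
  TTF...
  TF....
  F.....
  TF....
  .TF.FF

TTF...
TF....
F.....
TF....
.TF.FF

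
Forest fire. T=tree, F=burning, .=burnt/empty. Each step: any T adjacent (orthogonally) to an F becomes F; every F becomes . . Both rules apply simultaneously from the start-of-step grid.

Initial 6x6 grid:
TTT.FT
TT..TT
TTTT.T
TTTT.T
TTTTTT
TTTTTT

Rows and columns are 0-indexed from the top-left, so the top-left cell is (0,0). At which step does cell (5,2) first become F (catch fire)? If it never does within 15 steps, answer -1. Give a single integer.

Step 1: cell (5,2)='T' (+2 fires, +1 burnt)
Step 2: cell (5,2)='T' (+1 fires, +2 burnt)
Step 3: cell (5,2)='T' (+1 fires, +1 burnt)
Step 4: cell (5,2)='T' (+1 fires, +1 burnt)
Step 5: cell (5,2)='T' (+1 fires, +1 burnt)
Step 6: cell (5,2)='T' (+2 fires, +1 burnt)
Step 7: cell (5,2)='T' (+2 fires, +2 burnt)
Step 8: cell (5,2)='T' (+3 fires, +2 burnt)
Step 9: cell (5,2)='F' (+4 fires, +3 burnt)
  -> target ignites at step 9
Step 10: cell (5,2)='.' (+4 fires, +4 burnt)
Step 11: cell (5,2)='.' (+3 fires, +4 burnt)
Step 12: cell (5,2)='.' (+2 fires, +3 burnt)
Step 13: cell (5,2)='.' (+2 fires, +2 burnt)
Step 14: cell (5,2)='.' (+2 fires, +2 burnt)
Step 15: cell (5,2)='.' (+0 fires, +2 burnt)
  fire out at step 15

9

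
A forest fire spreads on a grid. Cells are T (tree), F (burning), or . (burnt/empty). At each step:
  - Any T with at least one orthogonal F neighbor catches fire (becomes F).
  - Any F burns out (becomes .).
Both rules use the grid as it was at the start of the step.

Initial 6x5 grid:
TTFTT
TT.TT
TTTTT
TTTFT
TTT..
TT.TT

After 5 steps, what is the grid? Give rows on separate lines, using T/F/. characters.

Step 1: 5 trees catch fire, 2 burn out
  TF.FT
  TT.TT
  TTTFT
  TTF.F
  TTT..
  TT.TT
Step 2: 8 trees catch fire, 5 burn out
  F...F
  TF.FT
  TTF.F
  TF...
  TTF..
  TT.TT
Step 3: 5 trees catch fire, 8 burn out
  .....
  F...F
  TF...
  F....
  TF...
  TT.TT
Step 4: 3 trees catch fire, 5 burn out
  .....
  .....
  F....
  .....
  F....
  TF.TT
Step 5: 1 trees catch fire, 3 burn out
  .....
  .....
  .....
  .....
  .....
  F..TT

.....
.....
.....
.....
.....
F..TT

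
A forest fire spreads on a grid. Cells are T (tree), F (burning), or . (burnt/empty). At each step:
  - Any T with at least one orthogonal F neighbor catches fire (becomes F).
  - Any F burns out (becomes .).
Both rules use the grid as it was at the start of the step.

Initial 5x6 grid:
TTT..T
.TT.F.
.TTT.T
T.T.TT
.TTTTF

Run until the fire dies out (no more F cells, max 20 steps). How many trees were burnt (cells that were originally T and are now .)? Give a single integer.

Answer: 16

Derivation:
Step 1: +2 fires, +2 burnt (F count now 2)
Step 2: +3 fires, +2 burnt (F count now 3)
Step 3: +1 fires, +3 burnt (F count now 1)
Step 4: +2 fires, +1 burnt (F count now 2)
Step 5: +1 fires, +2 burnt (F count now 1)
Step 6: +3 fires, +1 burnt (F count now 3)
Step 7: +2 fires, +3 burnt (F count now 2)
Step 8: +1 fires, +2 burnt (F count now 1)
Step 9: +1 fires, +1 burnt (F count now 1)
Step 10: +0 fires, +1 burnt (F count now 0)
Fire out after step 10
Initially T: 18, now '.': 28
Total burnt (originally-T cells now '.'): 16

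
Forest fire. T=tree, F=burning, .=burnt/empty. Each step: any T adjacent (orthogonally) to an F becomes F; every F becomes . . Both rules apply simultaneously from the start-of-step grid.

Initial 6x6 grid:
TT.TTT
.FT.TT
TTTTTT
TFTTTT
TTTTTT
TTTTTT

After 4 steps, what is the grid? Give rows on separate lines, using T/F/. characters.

Step 1: 6 trees catch fire, 2 burn out
  TF.TTT
  ..F.TT
  TFTTTT
  F.FTTT
  TFTTTT
  TTTTTT
Step 2: 7 trees catch fire, 6 burn out
  F..TTT
  ....TT
  F.FTTT
  ...FTT
  F.FTTT
  TFTTTT
Step 3: 5 trees catch fire, 7 burn out
  ...TTT
  ....TT
  ...FTT
  ....FT
  ...FTT
  F.FTTT
Step 4: 4 trees catch fire, 5 burn out
  ...TTT
  ....TT
  ....FT
  .....F
  ....FT
  ...FTT

...TTT
....TT
....FT
.....F
....FT
...FTT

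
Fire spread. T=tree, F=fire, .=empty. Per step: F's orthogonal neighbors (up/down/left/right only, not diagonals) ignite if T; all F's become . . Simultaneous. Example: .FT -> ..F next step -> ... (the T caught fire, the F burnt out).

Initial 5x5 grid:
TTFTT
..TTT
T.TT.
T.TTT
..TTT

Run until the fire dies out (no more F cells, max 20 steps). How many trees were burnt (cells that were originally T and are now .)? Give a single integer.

Answer: 15

Derivation:
Step 1: +3 fires, +1 burnt (F count now 3)
Step 2: +4 fires, +3 burnt (F count now 4)
Step 3: +3 fires, +4 burnt (F count now 3)
Step 4: +2 fires, +3 burnt (F count now 2)
Step 5: +2 fires, +2 burnt (F count now 2)
Step 6: +1 fires, +2 burnt (F count now 1)
Step 7: +0 fires, +1 burnt (F count now 0)
Fire out after step 7
Initially T: 17, now '.': 23
Total burnt (originally-T cells now '.'): 15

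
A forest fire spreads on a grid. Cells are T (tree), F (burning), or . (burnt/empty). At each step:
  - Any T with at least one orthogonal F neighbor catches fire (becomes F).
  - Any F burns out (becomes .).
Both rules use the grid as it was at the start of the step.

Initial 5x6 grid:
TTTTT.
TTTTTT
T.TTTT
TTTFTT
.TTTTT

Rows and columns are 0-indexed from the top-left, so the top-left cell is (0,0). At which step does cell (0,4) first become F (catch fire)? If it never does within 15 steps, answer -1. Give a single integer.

Step 1: cell (0,4)='T' (+4 fires, +1 burnt)
Step 2: cell (0,4)='T' (+7 fires, +4 burnt)
Step 3: cell (0,4)='T' (+7 fires, +7 burnt)
Step 4: cell (0,4)='F' (+5 fires, +7 burnt)
  -> target ignites at step 4
Step 5: cell (0,4)='.' (+2 fires, +5 burnt)
Step 6: cell (0,4)='.' (+1 fires, +2 burnt)
Step 7: cell (0,4)='.' (+0 fires, +1 burnt)
  fire out at step 7

4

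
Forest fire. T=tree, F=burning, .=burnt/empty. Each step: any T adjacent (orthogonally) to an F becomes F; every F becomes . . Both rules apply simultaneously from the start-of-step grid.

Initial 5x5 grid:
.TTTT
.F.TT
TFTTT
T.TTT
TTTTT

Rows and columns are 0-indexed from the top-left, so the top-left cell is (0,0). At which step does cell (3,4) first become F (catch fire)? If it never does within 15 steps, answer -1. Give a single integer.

Step 1: cell (3,4)='T' (+3 fires, +2 burnt)
Step 2: cell (3,4)='T' (+4 fires, +3 burnt)
Step 3: cell (3,4)='T' (+6 fires, +4 burnt)
Step 4: cell (3,4)='F' (+5 fires, +6 burnt)
  -> target ignites at step 4
Step 5: cell (3,4)='.' (+1 fires, +5 burnt)
Step 6: cell (3,4)='.' (+0 fires, +1 burnt)
  fire out at step 6

4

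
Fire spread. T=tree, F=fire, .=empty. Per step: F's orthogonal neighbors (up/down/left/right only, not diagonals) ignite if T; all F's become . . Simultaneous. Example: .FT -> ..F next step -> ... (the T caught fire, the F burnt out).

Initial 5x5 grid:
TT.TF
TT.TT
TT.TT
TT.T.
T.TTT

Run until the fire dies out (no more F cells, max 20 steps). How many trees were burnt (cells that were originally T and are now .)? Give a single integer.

Answer: 9

Derivation:
Step 1: +2 fires, +1 burnt (F count now 2)
Step 2: +2 fires, +2 burnt (F count now 2)
Step 3: +1 fires, +2 burnt (F count now 1)
Step 4: +1 fires, +1 burnt (F count now 1)
Step 5: +1 fires, +1 burnt (F count now 1)
Step 6: +2 fires, +1 burnt (F count now 2)
Step 7: +0 fires, +2 burnt (F count now 0)
Fire out after step 7
Initially T: 18, now '.': 16
Total burnt (originally-T cells now '.'): 9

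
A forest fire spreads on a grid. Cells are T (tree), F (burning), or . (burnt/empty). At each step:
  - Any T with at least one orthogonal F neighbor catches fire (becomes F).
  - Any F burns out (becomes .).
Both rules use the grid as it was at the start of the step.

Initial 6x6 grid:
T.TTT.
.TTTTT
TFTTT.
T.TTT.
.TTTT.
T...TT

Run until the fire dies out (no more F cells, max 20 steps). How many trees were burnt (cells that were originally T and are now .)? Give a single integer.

Step 1: +3 fires, +1 burnt (F count now 3)
Step 2: +4 fires, +3 burnt (F count now 4)
Step 3: +5 fires, +4 burnt (F count now 5)
Step 4: +5 fires, +5 burnt (F count now 5)
Step 5: +3 fires, +5 burnt (F count now 3)
Step 6: +1 fires, +3 burnt (F count now 1)
Step 7: +1 fires, +1 burnt (F count now 1)
Step 8: +0 fires, +1 burnt (F count now 0)
Fire out after step 8
Initially T: 24, now '.': 34
Total burnt (originally-T cells now '.'): 22

Answer: 22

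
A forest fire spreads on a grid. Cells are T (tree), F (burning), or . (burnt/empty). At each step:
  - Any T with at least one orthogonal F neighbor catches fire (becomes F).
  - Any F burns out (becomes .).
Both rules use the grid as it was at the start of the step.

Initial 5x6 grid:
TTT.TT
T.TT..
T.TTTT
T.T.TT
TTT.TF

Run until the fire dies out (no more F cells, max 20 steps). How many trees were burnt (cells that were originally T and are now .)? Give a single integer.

Answer: 19

Derivation:
Step 1: +2 fires, +1 burnt (F count now 2)
Step 2: +2 fires, +2 burnt (F count now 2)
Step 3: +1 fires, +2 burnt (F count now 1)
Step 4: +1 fires, +1 burnt (F count now 1)
Step 5: +2 fires, +1 burnt (F count now 2)
Step 6: +2 fires, +2 burnt (F count now 2)
Step 7: +2 fires, +2 burnt (F count now 2)
Step 8: +2 fires, +2 burnt (F count now 2)
Step 9: +2 fires, +2 burnt (F count now 2)
Step 10: +2 fires, +2 burnt (F count now 2)
Step 11: +1 fires, +2 burnt (F count now 1)
Step 12: +0 fires, +1 burnt (F count now 0)
Fire out after step 12
Initially T: 21, now '.': 28
Total burnt (originally-T cells now '.'): 19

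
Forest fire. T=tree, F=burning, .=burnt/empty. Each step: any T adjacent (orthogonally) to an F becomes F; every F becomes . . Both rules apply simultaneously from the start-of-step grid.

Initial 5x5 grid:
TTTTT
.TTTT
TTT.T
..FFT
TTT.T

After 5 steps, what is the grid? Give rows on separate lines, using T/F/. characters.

Step 1: 3 trees catch fire, 2 burn out
  TTTTT
  .TTTT
  TTF.T
  ....F
  TTF.T
Step 2: 5 trees catch fire, 3 burn out
  TTTTT
  .TFTT
  TF..F
  .....
  TF..F
Step 3: 6 trees catch fire, 5 burn out
  TTFTT
  .F.FF
  F....
  .....
  F....
Step 4: 3 trees catch fire, 6 burn out
  TF.FF
  .....
  .....
  .....
  .....
Step 5: 1 trees catch fire, 3 burn out
  F....
  .....
  .....
  .....
  .....

F....
.....
.....
.....
.....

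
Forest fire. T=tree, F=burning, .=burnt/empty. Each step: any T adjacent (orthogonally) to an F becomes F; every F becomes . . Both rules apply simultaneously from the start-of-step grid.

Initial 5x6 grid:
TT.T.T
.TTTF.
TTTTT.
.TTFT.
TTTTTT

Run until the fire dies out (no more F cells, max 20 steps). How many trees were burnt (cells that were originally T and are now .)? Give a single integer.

Answer: 20

Derivation:
Step 1: +6 fires, +2 burnt (F count now 6)
Step 2: +6 fires, +6 burnt (F count now 6)
Step 3: +4 fires, +6 burnt (F count now 4)
Step 4: +3 fires, +4 burnt (F count now 3)
Step 5: +1 fires, +3 burnt (F count now 1)
Step 6: +0 fires, +1 burnt (F count now 0)
Fire out after step 6
Initially T: 21, now '.': 29
Total burnt (originally-T cells now '.'): 20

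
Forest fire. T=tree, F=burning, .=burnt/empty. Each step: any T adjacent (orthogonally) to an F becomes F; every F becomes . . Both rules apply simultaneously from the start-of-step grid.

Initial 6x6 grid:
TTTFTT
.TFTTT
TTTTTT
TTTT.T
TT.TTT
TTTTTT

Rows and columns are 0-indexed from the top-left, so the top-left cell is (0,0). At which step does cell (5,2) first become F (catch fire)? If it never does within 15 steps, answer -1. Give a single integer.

Step 1: cell (5,2)='T' (+5 fires, +2 burnt)
Step 2: cell (5,2)='T' (+6 fires, +5 burnt)
Step 3: cell (5,2)='T' (+6 fires, +6 burnt)
Step 4: cell (5,2)='T' (+4 fires, +6 burnt)
Step 5: cell (5,2)='T' (+5 fires, +4 burnt)
Step 6: cell (5,2)='F' (+4 fires, +5 burnt)
  -> target ignites at step 6
Step 7: cell (5,2)='.' (+1 fires, +4 burnt)
Step 8: cell (5,2)='.' (+0 fires, +1 burnt)
  fire out at step 8

6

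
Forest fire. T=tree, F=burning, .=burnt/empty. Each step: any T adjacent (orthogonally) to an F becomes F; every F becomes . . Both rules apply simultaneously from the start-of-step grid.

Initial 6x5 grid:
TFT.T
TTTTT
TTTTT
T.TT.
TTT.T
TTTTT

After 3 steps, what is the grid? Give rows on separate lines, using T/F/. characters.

Step 1: 3 trees catch fire, 1 burn out
  F.F.T
  TFTTT
  TTTTT
  T.TT.
  TTT.T
  TTTTT
Step 2: 3 trees catch fire, 3 burn out
  ....T
  F.FTT
  TFTTT
  T.TT.
  TTT.T
  TTTTT
Step 3: 3 trees catch fire, 3 burn out
  ....T
  ...FT
  F.FTT
  T.TT.
  TTT.T
  TTTTT

....T
...FT
F.FTT
T.TT.
TTT.T
TTTTT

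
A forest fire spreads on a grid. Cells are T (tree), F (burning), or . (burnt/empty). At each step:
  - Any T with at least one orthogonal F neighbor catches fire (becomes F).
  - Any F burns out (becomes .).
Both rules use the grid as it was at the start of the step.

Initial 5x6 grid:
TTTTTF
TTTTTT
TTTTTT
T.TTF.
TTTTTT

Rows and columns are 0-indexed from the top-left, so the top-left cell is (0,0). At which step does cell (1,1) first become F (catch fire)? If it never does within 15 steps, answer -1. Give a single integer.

Step 1: cell (1,1)='T' (+5 fires, +2 burnt)
Step 2: cell (1,1)='T' (+7 fires, +5 burnt)
Step 3: cell (1,1)='T' (+4 fires, +7 burnt)
Step 4: cell (1,1)='T' (+4 fires, +4 burnt)
Step 5: cell (1,1)='F' (+4 fires, +4 burnt)
  -> target ignites at step 5
Step 6: cell (1,1)='.' (+2 fires, +4 burnt)
Step 7: cell (1,1)='.' (+0 fires, +2 burnt)
  fire out at step 7

5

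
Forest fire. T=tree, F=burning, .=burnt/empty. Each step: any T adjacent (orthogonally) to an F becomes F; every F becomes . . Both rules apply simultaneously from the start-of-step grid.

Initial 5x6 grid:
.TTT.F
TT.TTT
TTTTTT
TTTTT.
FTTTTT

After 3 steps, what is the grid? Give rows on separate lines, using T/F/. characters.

Step 1: 3 trees catch fire, 2 burn out
  .TTT..
  TT.TTF
  TTTTTT
  FTTTT.
  .FTTTT
Step 2: 5 trees catch fire, 3 burn out
  .TTT..
  TT.TF.
  FTTTTF
  .FTTT.
  ..FTTT
Step 3: 6 trees catch fire, 5 burn out
  .TTT..
  FT.F..
  .FTTF.
  ..FTT.
  ...FTT

.TTT..
FT.F..
.FTTF.
..FTT.
...FTT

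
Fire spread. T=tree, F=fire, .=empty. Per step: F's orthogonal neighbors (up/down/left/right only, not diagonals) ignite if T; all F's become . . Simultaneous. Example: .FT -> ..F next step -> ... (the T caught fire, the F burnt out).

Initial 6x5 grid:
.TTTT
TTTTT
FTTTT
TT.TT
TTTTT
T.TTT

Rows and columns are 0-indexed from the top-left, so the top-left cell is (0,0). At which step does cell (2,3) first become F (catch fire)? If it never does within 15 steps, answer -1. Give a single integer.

Step 1: cell (2,3)='T' (+3 fires, +1 burnt)
Step 2: cell (2,3)='T' (+4 fires, +3 burnt)
Step 3: cell (2,3)='F' (+5 fires, +4 burnt)
  -> target ignites at step 3
Step 4: cell (2,3)='.' (+5 fires, +5 burnt)
Step 5: cell (2,3)='.' (+5 fires, +5 burnt)
Step 6: cell (2,3)='.' (+3 fires, +5 burnt)
Step 7: cell (2,3)='.' (+1 fires, +3 burnt)
Step 8: cell (2,3)='.' (+0 fires, +1 burnt)
  fire out at step 8

3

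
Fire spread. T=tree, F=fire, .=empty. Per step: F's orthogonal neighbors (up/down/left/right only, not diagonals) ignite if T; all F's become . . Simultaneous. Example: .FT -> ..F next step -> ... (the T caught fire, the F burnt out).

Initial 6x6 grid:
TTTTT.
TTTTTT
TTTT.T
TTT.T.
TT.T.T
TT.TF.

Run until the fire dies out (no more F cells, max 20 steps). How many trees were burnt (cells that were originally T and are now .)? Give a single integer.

Answer: 2

Derivation:
Step 1: +1 fires, +1 burnt (F count now 1)
Step 2: +1 fires, +1 burnt (F count now 1)
Step 3: +0 fires, +1 burnt (F count now 0)
Fire out after step 3
Initially T: 27, now '.': 11
Total burnt (originally-T cells now '.'): 2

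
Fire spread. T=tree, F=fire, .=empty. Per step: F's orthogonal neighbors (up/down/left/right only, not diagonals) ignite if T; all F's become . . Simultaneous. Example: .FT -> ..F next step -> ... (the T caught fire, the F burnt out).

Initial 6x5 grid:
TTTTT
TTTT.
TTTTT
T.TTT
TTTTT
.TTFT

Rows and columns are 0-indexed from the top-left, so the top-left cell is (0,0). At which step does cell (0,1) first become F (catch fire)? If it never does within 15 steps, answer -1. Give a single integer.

Step 1: cell (0,1)='T' (+3 fires, +1 burnt)
Step 2: cell (0,1)='T' (+4 fires, +3 burnt)
Step 3: cell (0,1)='T' (+4 fires, +4 burnt)
Step 4: cell (0,1)='T' (+4 fires, +4 burnt)
Step 5: cell (0,1)='T' (+4 fires, +4 burnt)
Step 6: cell (0,1)='T' (+4 fires, +4 burnt)
Step 7: cell (0,1)='F' (+2 fires, +4 burnt)
  -> target ignites at step 7
Step 8: cell (0,1)='.' (+1 fires, +2 burnt)
Step 9: cell (0,1)='.' (+0 fires, +1 burnt)
  fire out at step 9

7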